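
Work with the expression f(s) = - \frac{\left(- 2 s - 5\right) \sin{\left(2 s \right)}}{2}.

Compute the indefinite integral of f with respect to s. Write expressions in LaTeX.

An antiderivative F(s) passes only if d/ds[F] lands on f(s) exactly.
Check: d/ds[- \frac{s \cos{\left(2 s \right)}}{2} + \frac{\sin{\left(2 s \right)}}{4} - \frac{5 \cos{\left(2 s \right)}}{4}] = s \sin{\left(2 s \right)} + \frac{5 \sin{\left(2 s \right)}}{2}, which equals f(s).

F(s) = - \frac{s \cos{\left(2 s \right)}}{2} + \frac{\sin{\left(2 s \right)}}{4} - \frac{5 \cos{\left(2 s \right)}}{4} + C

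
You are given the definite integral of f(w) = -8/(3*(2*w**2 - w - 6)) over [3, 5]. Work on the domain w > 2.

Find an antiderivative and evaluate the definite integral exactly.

The denominator factors as 3*(w - 2)*(2*w + 3); partial fractions split f into directly integrable pieces: 16/(21*(2*w + 3)) - 8/(21*(w - 2)).
F(w) = 8*(-log(w - 2) + log(w + 3/2))/21 is an antiderivative of f.
Check: d/dw[8*(-log(w - 2) + log(w + 3/2))/21] = -8/(6*w**2 - 3*w - 18), which equals f(w).
F(5) = -8*log(3)/21 + 8*log(13/2)/21; F(3) = 8*log(9/2)/21.
Integral = F(5) - F(3) = -8*log(9/2)/21 - 8*log(3)/21 + 8*log(13/2)/21.

Antiderivative: F(w) = 8*(-log(w - 2) + log(w + 3/2))/21; value = -8*log(9/2)/21 - 8*log(3)/21 + 8*log(13/2)/21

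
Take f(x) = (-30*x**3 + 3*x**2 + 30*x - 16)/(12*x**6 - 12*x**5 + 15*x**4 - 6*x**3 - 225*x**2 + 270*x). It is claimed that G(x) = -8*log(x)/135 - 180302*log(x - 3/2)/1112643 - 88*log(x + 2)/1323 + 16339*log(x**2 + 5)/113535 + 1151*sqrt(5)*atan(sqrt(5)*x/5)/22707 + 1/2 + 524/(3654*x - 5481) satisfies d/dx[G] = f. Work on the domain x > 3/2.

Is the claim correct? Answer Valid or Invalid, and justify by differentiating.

d/dx[G] = (-30*x**3 + 3*x**2 + 30*x - 16)/(12*x**6 - 12*x**5 + 15*x**4 - 6*x**3 - 225*x**2 + 270*x)
This equals f(x) exactly, so the claim holds.

Valid. The derivative of G reproduces f.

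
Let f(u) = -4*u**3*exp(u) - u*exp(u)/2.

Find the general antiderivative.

f has the shape v'r + vr' for v = -4*u**3 + 12*u**2 - 49*u/2 + 49/2 and r = exp(u) — it is the derivative of the product v*r.
Check: d/du[(-8*u**3 + 24*u**2 - 49*u + 49)*exp(u)/2] = -4*u**3*exp(u) - u*exp(u)/2 = f(u).

F(u) = (-8*u**3 + 24*u**2 - 49*u + 49)*exp(u)/2 + C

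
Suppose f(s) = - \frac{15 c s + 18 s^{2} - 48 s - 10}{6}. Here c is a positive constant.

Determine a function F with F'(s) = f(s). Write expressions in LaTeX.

An antiderivative is F(s) = - \frac{5 c s^{2}}{4} - s^{3} + 4 s^{2} + \frac{5 s}{3}.

A first test for any F(s): its s-derivative must equal f(s) identically.
Check: d/ds[- \frac{5 c s^{2}}{4} - s^{3} + 4 s^{2} + \frac{5 s}{3}] = - \frac{5 c s}{2} - 3 s^{2} + 8 s + \frac{5}{3}, which equals f(s).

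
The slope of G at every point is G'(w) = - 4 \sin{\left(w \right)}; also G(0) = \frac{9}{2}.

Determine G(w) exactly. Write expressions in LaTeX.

G(w) = 4 \cos{\left(w \right)} + \frac{1}{2}

The proposed G(w) is checked by its d/dw: the result must match the given G'(w).
A general antiderivative is 4 \cos{\left(w \right)} + C.
The condition gives C = \frac{9}{2} - (4) = \frac{1}{2}.
So G(w) = 4 \cos{\left(w \right)} + \frac{1}{2}.
Check: d/dw[4 \cos{\left(w \right)} + \frac{1}{2}] = - 4 \sin{\left(w \right)} = G'(w).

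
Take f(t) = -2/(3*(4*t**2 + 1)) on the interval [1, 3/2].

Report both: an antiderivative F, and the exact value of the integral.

Check any antiderivative F(t) by computing F'(t) and comparing it with f(t).
F(t) = -atan(2*t)/3 is an antiderivative of f.
Check: d/dt[-atan(2*t)/3] = -2/(12*t**2 + 3), which equals f(t).
F(3/2) = -atan(3)/3; F(1) = -atan(2)/3.
Integral = F(3/2) - F(1) = -atan(3)/3 + atan(2)/3.

Antiderivative: F(t) = -atan(2*t)/3; value = -atan(3)/3 + atan(2)/3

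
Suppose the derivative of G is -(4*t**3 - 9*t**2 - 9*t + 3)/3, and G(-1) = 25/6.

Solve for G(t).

G(t) = -t**4/3 + t**3 + 3*t**2/2 - t + 3

A candidate passes only if d/dt[G] lands on the given G'(t) exactly.
A general antiderivative is -t**4/3 + t**3 + 3*t**2/2 - t + 1 + C.
The condition gives C = 25/6 - (13/6) = 2.
So G(t) = -t**4/3 + t**3 + 3*t**2/2 - t + 3.
Check: d/dt[-t**4/3 + t**3 + 3*t**2/2 - t + 3] = -4*t**3/3 + 3*t**2 + 3*t - 1, which equals G'(t).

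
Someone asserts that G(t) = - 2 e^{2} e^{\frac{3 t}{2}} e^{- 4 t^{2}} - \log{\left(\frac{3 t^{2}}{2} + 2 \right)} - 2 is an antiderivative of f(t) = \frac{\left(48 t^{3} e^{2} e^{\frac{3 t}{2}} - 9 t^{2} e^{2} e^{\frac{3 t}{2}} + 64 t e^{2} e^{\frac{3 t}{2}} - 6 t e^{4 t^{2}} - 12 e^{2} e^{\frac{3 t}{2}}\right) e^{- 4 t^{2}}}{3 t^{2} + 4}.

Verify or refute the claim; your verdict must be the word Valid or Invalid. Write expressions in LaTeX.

Valid - differentiating G returns exactly f.

d/dt[G] = \frac{48 t^{3} e^{2} e^{\frac{3 t}{2}} - 9 t^{2} e^{2} e^{\frac{3 t}{2}} + 64 t e^{2} e^{\frac{3 t}{2}} - 6 t e^{4 t^{2}} - 12 e^{2} e^{\frac{3 t}{2}}}{3 t^{2} e^{4 t^{2}} + 4 e^{4 t^{2}}}
This equals f(t) exactly, so the claim holds.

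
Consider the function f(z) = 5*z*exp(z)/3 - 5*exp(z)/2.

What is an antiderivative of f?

f has the shape u'v + uv' for u = 5*z/3 - 25/6 and v = exp(z) — it is the derivative of the product u*v.
Check: d/dz[5*z*exp(z)/3 - 25*exp(z)/6] = 5*z*exp(z)/3 - 5*exp(z)/2 = f(z).

An antiderivative is F(z) = 5*z*exp(z)/3 - 25*exp(z)/6.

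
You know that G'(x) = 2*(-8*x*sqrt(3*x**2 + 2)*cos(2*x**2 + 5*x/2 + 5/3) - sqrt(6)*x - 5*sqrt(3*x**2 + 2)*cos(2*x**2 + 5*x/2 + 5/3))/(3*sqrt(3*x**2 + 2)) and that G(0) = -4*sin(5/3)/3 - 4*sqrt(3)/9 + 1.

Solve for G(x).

Any candidate G(x) must reproduce the stated G'(x) exactly.
A general antiderivative is -2*sqrt(2*x**2 + 4/3)/3 - 4*sin(2*x**2 + 5*x/2 + 5/3)/3 + C.
The condition gives C = -4*sin(5/3)/3 - 4*sqrt(3)/9 + 1 - (-4*sin(5/3)/3 - 4*sqrt(3)/9) = 1.
So G(x) = sqrt(3)*(-2*sqrt(2)*sqrt(3*x**2 + 2) - 4*sqrt(3)*sin(2*x**2 + 5*x/2 + 5/3) + 3*sqrt(3))/9.
Check: d/dx[sqrt(3)*(-2*sqrt(2)*sqrt(3*x**2 + 2) - 4*sqrt(3)*sin(2*x**2 + 5*x/2 + 5/3) + 3*sqrt(3))/9] = (-16*x*sqrt(3*x**2 + 2)*cos(2*x**2 + 5*x/2 + 5/3) - 2*sqrt(6)*x - 10*sqrt(3*x**2 + 2)*cos(2*x**2 + 5*x/2 + 5/3))/(3*sqrt(3*x**2 + 2)), which equals G'(x).

G(x) = sqrt(3)*(-2*sqrt(2)*sqrt(3*x**2 + 2) - 4*sqrt(3)*sin(2*x**2 + 5*x/2 + 5/3) + 3*sqrt(3))/9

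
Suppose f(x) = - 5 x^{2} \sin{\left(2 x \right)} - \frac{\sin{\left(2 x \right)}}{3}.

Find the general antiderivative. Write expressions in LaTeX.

F(x) = \frac{5 x^{2} \cos{\left(2 x \right)}}{2} - \frac{5 x \sin{\left(2 x \right)}}{2} - \frac{13 \cos{\left(2 x \right)}}{12} + C

Integrate term by term and add the pieces.
Check: d/dx[\frac{5 x^{2} \cos{\left(2 x \right)}}{2} - \frac{5 x \sin{\left(2 x \right)}}{2} - \frac{13 \cos{\left(2 x \right)}}{12}] = - 5 x^{2} \sin{\left(2 x \right)} - \frac{\sin{\left(2 x \right)}}{3} = f(x).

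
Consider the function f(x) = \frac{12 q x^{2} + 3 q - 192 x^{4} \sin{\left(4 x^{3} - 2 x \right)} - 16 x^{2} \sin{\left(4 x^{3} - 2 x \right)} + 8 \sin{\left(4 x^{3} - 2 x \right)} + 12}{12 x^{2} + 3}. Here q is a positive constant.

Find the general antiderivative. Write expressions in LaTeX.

F(x) = q x + \frac{4 \cos{\left(4 x^{3} - 2 x \right)}}{3} + 2 \operatorname{atan}{\left(2 x \right)} + C

Since d/dx undoes antidifferentiation here, F'(x) = f(x) is required of F(x).
Check: d/dx[q x + \frac{4 \cos{\left(4 x^{3} - 2 x \right)}}{3} + 2 \operatorname{atan}{\left(2 x \right)}] = \frac{12 q x^{2} + 3 q - 192 x^{4} \sin{\left(4 x^{3} - 2 x \right)} - 16 x^{2} \sin{\left(4 x^{3} - 2 x \right)} + 8 \sin{\left(4 x^{3} - 2 x \right)} + 12}{12 x^{2} + 3} = f(x).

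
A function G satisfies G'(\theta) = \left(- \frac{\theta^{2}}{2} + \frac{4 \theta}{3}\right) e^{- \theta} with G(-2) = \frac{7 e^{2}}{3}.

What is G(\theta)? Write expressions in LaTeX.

Recognize the product-rule pattern: G'(\theta) = u'v + uv' with u = \frac{\theta^{2}}{2} - \frac{\theta}{3} - \frac{1}{3}, v = e^{- \theta}, so integration by parts undoes it.
A general antiderivative is \frac{\left(3 \theta^{2} - 2 \theta - 2\right) e^{- \theta}}{6} + C.
The condition gives C = \frac{7 e^{2}}{3} - (\frac{7 e^{2}}{3}) = 0.
So G(\theta) = \frac{\left(3 \theta^{2} - 2 \theta - 2\right) e^{- \theta}}{6}.
Check: d/d\theta[\frac{\left(3 \theta^{2} - 2 \theta - 2\right) e^{- \theta}}{6}] = \frac{\left(- 3 \theta^{2} + 8 \theta\right) e^{- \theta}}{6}, which equals G'(\theta).

G(\theta) = \frac{\left(3 \theta^{2} - 2 \theta - 2\right) e^{- \theta}}{6}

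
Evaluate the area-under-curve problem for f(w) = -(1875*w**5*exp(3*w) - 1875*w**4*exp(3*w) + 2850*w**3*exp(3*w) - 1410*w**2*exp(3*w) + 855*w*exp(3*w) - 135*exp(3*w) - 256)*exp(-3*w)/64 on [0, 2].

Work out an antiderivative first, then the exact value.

Antiderivative: F(w) = -(1875*w**6*exp(3*w) - 2250*w**5*exp(3*w) + 4275*w**4*exp(3*w) - 2820*w**3*exp(3*w) + 2565*w**2*exp(3*w) - 810*w*exp(3*w) + 405*exp(3*w) + 512)*exp(-3*w)/384; value = -6373/24 - 4*exp(-6)/3

Check any antiderivative F(w) by computing F'(w) and comparing it with f(w).
F(w) = -(1875*w**6*exp(3*w) - 2250*w**5*exp(3*w) + 4275*w**4*exp(3*w) - 2820*w**3*exp(3*w) + 2565*w**2*exp(3*w) - 810*w*exp(3*w) + 405*exp(3*w) + 512)*exp(-3*w)/384 is an antiderivative of f.
Check: d/dw[-(1875*w**6*exp(3*w) - 2250*w**5*exp(3*w) + 4275*w**4*exp(3*w) - 2820*w**3*exp(3*w) + 2565*w**2*exp(3*w) - 810*w*exp(3*w) + 405*exp(3*w) + 512)*exp(-3*w)/384] = (-1875*w**5*exp(3*w) + 1875*w**4*exp(3*w) - 2850*w**3*exp(3*w) + 1410*w**2*exp(3*w) - 855*w*exp(3*w) + 135*exp(3*w) + 256)*exp(-3*w)/64, which equals f(w).
F(2) = -34295/128 - 4*exp(-6)/3; F(0) = -917/384.
Integral = F(2) - F(0) = -6373/24 - 4*exp(-6)/3.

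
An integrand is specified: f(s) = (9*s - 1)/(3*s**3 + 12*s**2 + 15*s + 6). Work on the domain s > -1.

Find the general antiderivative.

Factor the denominator (3*(s + 1)**2*(s + 2)) and decompose: f = -19/(3*(s + 2)) + 19/(3*(s + 1)) - 10/(3*(s + 1)**2); each piece integrates to a log, atan, or power term.
Check: d/ds[(19*s*log(s + 1) - 19*s*log(s + 2) + 19*log(s + 1) - 19*log(s + 2) + 10)/(3*s + 3)] = (9*s - 1)/(3*s**3 + 12*s**2 + 15*s + 6) = f(s).

F(s) = (19*s*log(s + 1) - 19*s*log(s + 2) + 19*log(s + 1) - 19*log(s + 2) + 10)/(3*s + 3) + C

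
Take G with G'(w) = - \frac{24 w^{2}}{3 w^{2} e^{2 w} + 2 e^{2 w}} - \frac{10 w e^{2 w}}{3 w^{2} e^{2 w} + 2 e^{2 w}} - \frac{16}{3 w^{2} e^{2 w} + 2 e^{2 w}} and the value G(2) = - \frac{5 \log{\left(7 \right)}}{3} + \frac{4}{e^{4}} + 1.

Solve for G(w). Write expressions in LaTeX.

G(w) = - \frac{5 \log{\left(\frac{3 w^{2}}{2} + 1 \right)}}{3} + 1 + 4 e^{- 2 w}

Integrate term by term and add the pieces.
A general antiderivative is - \frac{5 \log{\left(\frac{3 w^{2}}{2} + 1 \right)}}{3} + 4 e^{- 2 w} + C.
The condition gives C = - \frac{5 \log{\left(7 \right)}}{3} + \frac{4}{e^{4}} + 1 - (- \frac{5 \log{\left(7 \right)}}{3} + \frac{4}{e^{4}}) = 1.
So G(w) = - \frac{5 \log{\left(\frac{3 w^{2}}{2} + 1 \right)}}{3} + 1 + 4 e^{- 2 w}.
Check: d/dw[- \frac{5 \log{\left(\frac{3 w^{2}}{2} + 1 \right)}}{3} + 1 + 4 e^{- 2 w}] = \frac{- 24 w^{2} - 10 w e^{2 w} - 16}{3 w^{2} e^{2 w} + 2 e^{2 w}}, which equals G'(w).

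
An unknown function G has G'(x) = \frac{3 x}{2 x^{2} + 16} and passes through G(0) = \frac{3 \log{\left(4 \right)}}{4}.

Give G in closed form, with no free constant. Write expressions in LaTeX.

The substitution u = \frac{x^{2}}{2} + 4 works: G'(x) is exactly (dG/du)*(du/dx) for that inner function.
A general antiderivative is \frac{3 \log{\left(\frac{x^{2}}{2} + 4 \right)}}{4} + C.
The condition gives C = \frac{3 \log{\left(4 \right)}}{4} - (\frac{3 \log{\left(4 \right)}}{4}) = 0.
So G(x) = \frac{3 \log{\left(\frac{x^{2}}{2} + 4 \right)}}{4}.
Check: d/dx[\frac{3 \log{\left(\frac{x^{2}}{2} + 4 \right)}}{4}] = \frac{3 x}{2 x^{2} + 16} = G'(x).

G(x) = \frac{3 \log{\left(\frac{x^{2}}{2} + 4 \right)}}{4}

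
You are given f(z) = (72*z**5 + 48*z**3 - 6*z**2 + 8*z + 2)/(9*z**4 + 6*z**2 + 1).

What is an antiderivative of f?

An antiderivative is F(z) = (4*z**2*(3*z**2 + 1) + 3*z**2 + 2*z + 1)/(3*z**2 + 1).

Whatever form F(z) takes, F'(z) = f(z) is non-negotiable.
Check: d/dz[(4*z**2*(3*z**2 + 1) + 3*z**2 + 2*z + 1)/(3*z**2 + 1)] = (72*z**5 + 48*z**3 - 6*z**2 + 8*z + 2)/(9*z**4 + 6*z**2 + 1) = f(z).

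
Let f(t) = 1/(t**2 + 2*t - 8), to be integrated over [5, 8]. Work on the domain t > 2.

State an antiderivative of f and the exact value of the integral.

Antiderivative: F(t) = -(-log(t - 2) + log(t + 4))/6; value = -log(12)/6 - log(3)/6 + log(6)/6 + log(9)/6

Factor the denominator ((t - 2)*(t + 4)) and decompose: f = -1/(6*(t + 4)) + 1/(6*(t - 2)); each piece integrates to a log, atan, or power term.
F(t) = -(-log(t - 2) + log(t + 4))/6 is an antiderivative of f.
Check: d/dt[-(-log(t - 2) + log(t + 4))/6] = 1/(t**2 + 2*t - 8) = f(t).
F(8) = -log(12)/6 + log(6)/6; F(5) = -log(9)/6 + log(3)/6.
Integral = F(8) - F(5) = -log(12)/6 - log(3)/6 + log(6)/6 + log(9)/6.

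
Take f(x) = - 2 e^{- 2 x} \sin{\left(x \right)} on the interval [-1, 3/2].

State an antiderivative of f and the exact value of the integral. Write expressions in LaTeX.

Antiderivative: F(x) = \frac{2 \left(2 \sin{\left(x \right)} + \cos{\left(x \right)}\right) e^{- 2 x}}{5}; value = - \frac{2 e^{2} \cos{\left(1 \right)}}{5} + \frac{2 \cos{\left(\frac{3}{2} \right)}}{5 e^{3}} + \frac{4 \sin{\left(\frac{3}{2} \right)}}{5 e^{3}} + \frac{4 e^{2} \sin{\left(1 \right)}}{5}

Differentiate the proposed F(x) back; it has to land on f(x) exactly.
F(x) = \frac{2 \left(2 \sin{\left(x \right)} + \cos{\left(x \right)}\right) e^{- 2 x}}{5} is an antiderivative of f.
Check: d/dx[\frac{2 \left(2 \sin{\left(x \right)} + \cos{\left(x \right)}\right) e^{- 2 x}}{5}] = - 2 e^{- 2 x} \sin{\left(x \right)} = f(x).
F(3/2) = \frac{2 \cos{\left(\frac{3}{2} \right)}}{5 e^{3}} + \frac{4 \sin{\left(\frac{3}{2} \right)}}{5 e^{3}}; F(-1) = - \frac{4 e^{2} \sin{\left(1 \right)}}{5} + \frac{2 e^{2} \cos{\left(1 \right)}}{5}.
Integral = F(3/2) - F(-1) = - \frac{2 e^{2} \cos{\left(1 \right)}}{5} + \frac{2 \cos{\left(\frac{3}{2} \right)}}{5 e^{3}} + \frac{4 \sin{\left(\frac{3}{2} \right)}}{5 e^{3}} + \frac{4 e^{2} \sin{\left(1 \right)}}{5}.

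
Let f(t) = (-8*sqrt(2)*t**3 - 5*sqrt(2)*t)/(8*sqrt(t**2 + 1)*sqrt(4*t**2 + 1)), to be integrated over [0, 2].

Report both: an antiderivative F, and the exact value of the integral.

Recognize the product-rule pattern: f = u'v + uv' with u = -sqrt(4*t**2 + 1)/4, v = sqrt(t**2/2 + 1/2), so integration by parts undoes it.
F(t) = -sqrt(t**2/2 + 1/2)*sqrt(4*t**2 + 1)/4 is an antiderivative of f.
Check: d/dt[-sqrt(t**2/2 + 1/2)*sqrt(4*t**2 + 1)/4] = (-8*sqrt(2)*t**3 - 5*sqrt(2)*t)/(8*sqrt(t**2 + 1)*sqrt(4*t**2 + 1)) = f(t).
F(2) = -sqrt(170)/8; F(0) = -sqrt(2)/8.
Integral = F(2) - F(0) = -sqrt(170)/8 + sqrt(2)/8.

Antiderivative: F(t) = -sqrt(t**2/2 + 1/2)*sqrt(4*t**2 + 1)/4; value = -sqrt(170)/8 + sqrt(2)/8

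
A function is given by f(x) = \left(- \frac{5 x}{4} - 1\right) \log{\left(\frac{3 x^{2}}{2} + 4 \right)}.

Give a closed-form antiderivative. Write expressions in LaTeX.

Check any antiderivative F(x) by computing F'(x) and comparing it with f(x).
Check: d/dx[\frac{15 x^{2} + 3 x \left(- 5 x - 8\right) \log{\left(\frac{3 x^{2}}{2} + 4 \right)} + 48 x - 40 \log{\left(x^{2} + \frac{8}{3} \right)} - 32 \sqrt{6} \operatorname{atan}{\left(\frac{\sqrt{6} x}{4} \right)}}{24}] = - \frac{5 x \log{\left(\frac{3 x^{2}}{2} + 4 \right)}}{4} - \log{\left(\frac{3 x^{2}}{2} + 4 \right)}, which equals f(x).

An antiderivative is F(x) = \frac{15 x^{2} + 3 x \left(- 5 x - 8\right) \log{\left(\frac{3 x^{2}}{2} + 4 \right)} + 48 x - 40 \log{\left(x^{2} + \frac{8}{3} \right)} - 32 \sqrt{6} \operatorname{atan}{\left(\frac{\sqrt{6} x}{4} \right)}}{24}.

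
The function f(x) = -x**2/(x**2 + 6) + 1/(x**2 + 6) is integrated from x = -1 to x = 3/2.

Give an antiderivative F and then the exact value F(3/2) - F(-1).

Integrate term by term and add the pieces.
F(x) = -x + 7*sqrt(6)*atan(sqrt(6)*x/6)/6 is an antiderivative of f.
Check: d/dx[-x + 7*sqrt(6)*atan(sqrt(6)*x/6)/6] = (1 - x**2)/(x**2 + 6), which equals f(x).
F(3/2) = -3/2 + 7*sqrt(6)*atan(sqrt(6)/4)/6; F(-1) = -7*sqrt(6)*atan(sqrt(6)/6)/6 + 1.
Integral = F(3/2) - F(-1) = -5/2 + 7*sqrt(6)*atan(sqrt(6)/6)/6 + 7*sqrt(6)*atan(sqrt(6)/4)/6.

Antiderivative: F(x) = -x + 7*sqrt(6)*atan(sqrt(6)*x/6)/6; value = -5/2 + 7*sqrt(6)*atan(sqrt(6)/6)/6 + 7*sqrt(6)*atan(sqrt(6)/4)/6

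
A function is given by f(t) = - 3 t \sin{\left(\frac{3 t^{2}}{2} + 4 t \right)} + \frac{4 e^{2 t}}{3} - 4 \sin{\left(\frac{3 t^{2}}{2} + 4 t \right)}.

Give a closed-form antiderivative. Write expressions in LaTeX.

The integrand splits into summands that can be handled one at a time.
Check: d/dt[\frac{2 e^{2 t} + 3 \cos{\left(\frac{3 t^{2}}{2} + 4 t \right)}}{3}] = - 3 t \sin{\left(\frac{3 t^{2}}{2} + 4 t \right)} + \frac{4 e^{2 t}}{3} - 4 \sin{\left(\frac{3 t^{2}}{2} + 4 t \right)} = f(t).

An antiderivative is F(t) = \frac{2 e^{2 t} + 3 \cos{\left(\frac{3 t^{2}}{2} + 4 t \right)}}{3}.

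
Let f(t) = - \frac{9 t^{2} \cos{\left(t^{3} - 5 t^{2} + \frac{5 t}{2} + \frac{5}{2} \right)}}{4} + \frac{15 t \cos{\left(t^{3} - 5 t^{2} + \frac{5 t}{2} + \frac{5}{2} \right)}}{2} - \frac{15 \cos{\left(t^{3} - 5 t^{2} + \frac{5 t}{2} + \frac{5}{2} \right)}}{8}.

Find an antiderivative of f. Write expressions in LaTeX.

An antiderivative is F(t) = - \frac{3 \sin{\left(t^{3} - 5 t^{2} + \frac{5 t}{2} + \frac{5}{2} \right)}}{4}.

f matches the chain-rule pattern g'(h)*h' with inner function h(t) = t^{3} - 5 t^{2} + \frac{5 t}{2} + \frac{5}{2}; substituting u = h(t) collapses the integral.
Check: d/dt[- \frac{3 \sin{\left(t^{3} - 5 t^{2} + \frac{5 t}{2} + \frac{5}{2} \right)}}{4}] = - \frac{9 t^{2} \cos{\left(t^{3} - 5 t^{2} + \frac{5 t}{2} + \frac{5}{2} \right)}}{4} + \frac{15 t \cos{\left(t^{3} - 5 t^{2} + \frac{5 t}{2} + \frac{5}{2} \right)}}{2} - \frac{15 \cos{\left(t^{3} - 5 t^{2} + \frac{5 t}{2} + \frac{5}{2} \right)}}{8} = f(t).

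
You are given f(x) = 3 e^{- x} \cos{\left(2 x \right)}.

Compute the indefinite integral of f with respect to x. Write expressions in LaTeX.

F(x) = \frac{6 e^{- x} \sin{\left(2 x \right)}}{5} - \frac{3 e^{- x} \cos{\left(2 x \right)}}{5} + C

Whatever form F(x) takes, F'(x) = f(x) is non-negotiable.
Check: d/dx[\frac{6 e^{- x} \sin{\left(2 x \right)}}{5} - \frac{3 e^{- x} \cos{\left(2 x \right)}}{5}] = 3 e^{- x} \cos{\left(2 x \right)} = f(x).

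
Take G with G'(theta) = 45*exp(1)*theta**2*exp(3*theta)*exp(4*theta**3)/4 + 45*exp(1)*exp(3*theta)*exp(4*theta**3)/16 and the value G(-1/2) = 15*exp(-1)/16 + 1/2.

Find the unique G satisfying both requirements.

G'(theta) has the shape u'v + uv' for u = 15*exp(3*theta)/16 and v = exp(4*theta**3 + 1) — it is the derivative of the product u*v.
A general antiderivative is 15*exp(3*theta)*exp(4*theta**3 + 1)/16 + C.
The condition gives C = 15*exp(-1)/16 + 1/2 - (15*exp(-1)/16) = 1/2.
So G(theta) = (15*exp(3*theta)*exp(4*theta**3 + 1) + 8)/16.
Check: d/dtheta[(15*exp(3*theta)*exp(4*theta**3 + 1) + 8)/16] = 45*exp(1)*theta**2*exp(3*theta)*exp(4*theta**3)/4 + 45*exp(1)*exp(3*theta)*exp(4*theta**3)/16 = G'(theta).

G(theta) = (15*exp(3*theta)*exp(4*theta**3 + 1) + 8)/16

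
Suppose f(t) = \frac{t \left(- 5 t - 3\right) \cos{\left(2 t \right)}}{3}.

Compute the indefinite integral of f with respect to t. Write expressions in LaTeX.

F(t) = \frac{- 10 t^{2} \sin{\left(2 t \right)} - 6 t \sin{\left(2 t \right)} - 10 t \cos{\left(2 t \right)} + 5 \sin{\left(2 t \right)} - 3 \cos{\left(2 t \right)}}{12} + C

Recover f(t) by differentiating a candidate F(t); any mismatch rules it out.
Check: d/dt[\frac{- 10 t^{2} \sin{\left(2 t \right)} - 6 t \sin{\left(2 t \right)} - 10 t \cos{\left(2 t \right)} + 5 \sin{\left(2 t \right)} - 3 \cos{\left(2 t \right)}}{12}] = - \frac{5 t^{2} \cos{\left(2 t \right)}}{3} - t \cos{\left(2 t \right)}, which equals f(t).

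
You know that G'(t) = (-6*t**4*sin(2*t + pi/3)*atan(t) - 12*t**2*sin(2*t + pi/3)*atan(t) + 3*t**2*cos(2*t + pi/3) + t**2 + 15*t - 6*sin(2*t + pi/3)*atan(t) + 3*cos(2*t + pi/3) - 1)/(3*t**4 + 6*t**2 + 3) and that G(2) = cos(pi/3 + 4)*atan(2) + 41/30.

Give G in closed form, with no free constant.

G(t) = (6*t**2*cos(2*t + pi/3)*atan(t) + 12*t**2 - 2*t + 6*cos(2*t + pi/3)*atan(t) - 3)/(6*(t**2 + 1))

A candidate passes only if d/dt[G] lands on the given G'(t) exactly.
A general antiderivative is (-t/3 - 5/2)/(t**2 + 1) + cos(2*t + pi/3)*atan(t) + C.
The condition gives C = cos(pi/3 + 4)*atan(2) + 41/30 - (-19/30 + cos(pi/3 + 4)*atan(2)) = 2.
So G(t) = (6*t**2*cos(2*t + pi/3)*atan(t) + 12*t**2 - 2*t + 6*cos(2*t + pi/3)*atan(t) - 3)/(6*(t**2 + 1)).
Check: d/dt[(6*t**2*cos(2*t + pi/3)*atan(t) + 12*t**2 - 2*t + 6*cos(2*t + pi/3)*atan(t) - 3)/(6*(t**2 + 1))] = (-6*t**4*sin(2*t + pi/3)*atan(t) - 12*t**2*sin(2*t + pi/3)*atan(t) + 3*t**2*cos(2*t + pi/3) + t**2 + 15*t - 6*sin(2*t + pi/3)*atan(t) + 3*cos(2*t + pi/3) - 1)/(3*t**4 + 6*t**2 + 3) = G'(t).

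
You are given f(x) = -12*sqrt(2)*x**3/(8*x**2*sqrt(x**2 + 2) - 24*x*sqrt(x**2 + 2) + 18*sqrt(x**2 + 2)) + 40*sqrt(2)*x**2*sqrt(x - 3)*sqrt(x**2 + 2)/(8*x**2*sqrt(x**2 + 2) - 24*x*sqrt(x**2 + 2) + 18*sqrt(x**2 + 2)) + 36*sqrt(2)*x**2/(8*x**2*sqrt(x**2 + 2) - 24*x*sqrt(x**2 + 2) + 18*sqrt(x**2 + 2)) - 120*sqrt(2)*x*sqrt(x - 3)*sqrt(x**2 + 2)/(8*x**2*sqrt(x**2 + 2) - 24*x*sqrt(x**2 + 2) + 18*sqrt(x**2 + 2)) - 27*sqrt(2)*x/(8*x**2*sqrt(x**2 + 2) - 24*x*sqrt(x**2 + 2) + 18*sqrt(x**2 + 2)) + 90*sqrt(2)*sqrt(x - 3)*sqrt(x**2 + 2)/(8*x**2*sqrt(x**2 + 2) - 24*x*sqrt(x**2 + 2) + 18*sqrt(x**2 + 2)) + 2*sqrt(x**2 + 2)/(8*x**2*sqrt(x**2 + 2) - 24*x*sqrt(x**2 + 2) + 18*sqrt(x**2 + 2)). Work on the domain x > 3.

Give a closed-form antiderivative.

An antiderivative is F(x) = (20*sqrt(2)*(x - 3)**(3/2)*(2*x - 3) - 9*sqrt(2)*(2*x - 3)*sqrt(x**2 + 2) - 3)/(6*(2*x - 3)).

Integrate term by term and add the pieces.
Check: d/dx[(20*sqrt(2)*(x - 3)**(3/2)*(2*x - 3) - 9*sqrt(2)*(2*x - 3)*sqrt(x**2 + 2) - 3)/(6*(2*x - 3))] = (-12*sqrt(2)*x**3 + 40*sqrt(2)*x**2*sqrt(x - 3)*sqrt(x**2 + 2) + 36*sqrt(2)*x**2 - 120*sqrt(2)*x*sqrt(x - 3)*sqrt(x**2 + 2) - 27*sqrt(2)*x + 90*sqrt(2)*sqrt(x - 3)*sqrt(x**2 + 2) + 2*sqrt(x**2 + 2))/(8*x**2*sqrt(x**2 + 2) - 24*x*sqrt(x**2 + 2) + 18*sqrt(x**2 + 2)), which equals f(x).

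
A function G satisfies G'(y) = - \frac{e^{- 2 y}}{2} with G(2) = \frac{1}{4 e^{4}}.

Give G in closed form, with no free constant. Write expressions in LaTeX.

The proposed G(y) is checked by its d/dy: the result must match the given G'(y).
A general antiderivative is \frac{e^{- 2 y}}{4} + C.
The condition gives C = \frac{1}{4 e^{4}} - (\frac{1}{4 e^{4}}) = 0.
So G(y) = \frac{e^{- 2 y}}{4}.
Check: d/dy[\frac{e^{- 2 y}}{4}] = - \frac{e^{- 2 y}}{2} = G'(y).

G(y) = \frac{e^{- 2 y}}{4}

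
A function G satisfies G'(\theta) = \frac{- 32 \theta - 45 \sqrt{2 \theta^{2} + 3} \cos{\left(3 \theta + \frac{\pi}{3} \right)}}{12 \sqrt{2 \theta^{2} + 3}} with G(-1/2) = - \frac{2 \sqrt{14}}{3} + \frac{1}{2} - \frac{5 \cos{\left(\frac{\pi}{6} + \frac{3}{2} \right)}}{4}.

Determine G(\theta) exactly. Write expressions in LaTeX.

G(\theta) = - \frac{16 \sqrt{2 \theta^{2} + 3} + 15 \sin{\left(3 \theta + \frac{\pi}{3} \right)} - 6}{12}

A candidate passes only if d/d\theta[G] lands on the given G'(\theta) exactly.
A general antiderivative is - \frac{4 \sqrt{2 \theta^{2} + 3}}{3} - \frac{5 \sin{\left(3 \theta + \frac{\pi}{3} \right)}}{4} + C.
The condition gives C = - \frac{2 \sqrt{14}}{3} + \frac{1}{2} - \frac{5 \cos{\left(\frac{\pi}{6} + \frac{3}{2} \right)}}{4} - (- \frac{2 \sqrt{14}}{3} - \frac{5 \cos{\left(\frac{\pi}{6} + \frac{3}{2} \right)}}{4}) = \frac{1}{2}.
So G(\theta) = - \frac{16 \sqrt{2 \theta^{2} + 3} + 15 \sin{\left(3 \theta + \frac{\pi}{3} \right)} - 6}{12}.
Check: d/d\theta[- \frac{16 \sqrt{2 \theta^{2} + 3} + 15 \sin{\left(3 \theta + \frac{\pi}{3} \right)} - 6}{12}] = \frac{- 32 \theta - 45 \sqrt{2 \theta^{2} + 3} \cos{\left(3 \theta + \frac{\pi}{3} \right)}}{12 \sqrt{2 \theta^{2} + 3}} = G'(\theta).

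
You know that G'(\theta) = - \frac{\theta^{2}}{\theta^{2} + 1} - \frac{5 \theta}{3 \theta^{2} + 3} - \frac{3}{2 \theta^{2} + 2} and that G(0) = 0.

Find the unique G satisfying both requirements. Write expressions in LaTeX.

G(\theta) = - \theta - \frac{5 \log{\left(\theta^{2} + 1 \right)}}{6} - \frac{\operatorname{atan}{\left(\theta \right)}}{2}

The integrand splits into summands that can be handled one at a time.
A general antiderivative is - \theta - \frac{5 \log{\left(\theta^{2} + 1 \right)}}{6} - \frac{\operatorname{atan}{\left(\theta \right)}}{2} + C.
The condition gives C = 0 - (0) = 0.
So G(\theta) = - \theta - \frac{5 \log{\left(\theta^{2} + 1 \right)}}{6} - \frac{\operatorname{atan}{\left(\theta \right)}}{2}.
Check: d/d\theta[- \theta - \frac{5 \log{\left(\theta^{2} + 1 \right)}}{6} - \frac{\operatorname{atan}{\left(\theta \right)}}{2}] = \frac{- 6 \theta^{2} - 10 \theta - 9}{6 \theta^{2} + 6}, which equals G'(\theta).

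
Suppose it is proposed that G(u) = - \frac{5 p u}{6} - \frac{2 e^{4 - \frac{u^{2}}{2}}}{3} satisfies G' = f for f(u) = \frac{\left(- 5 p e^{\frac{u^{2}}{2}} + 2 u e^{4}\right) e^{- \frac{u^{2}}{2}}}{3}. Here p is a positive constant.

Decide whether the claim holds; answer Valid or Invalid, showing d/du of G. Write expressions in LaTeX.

d/du[G] = \frac{\left(- \frac{5 p e^{\frac{u^{2}}{2}}}{e^{4}} + 4 u\right) e^{4} e^{- \frac{u^{2}}{2}}}{6}
d/du[G] - f(u) = \frac{5 p}{6} != 0.

Invalid: d/du[G] - f = \frac{5 p}{6}, which is not 0.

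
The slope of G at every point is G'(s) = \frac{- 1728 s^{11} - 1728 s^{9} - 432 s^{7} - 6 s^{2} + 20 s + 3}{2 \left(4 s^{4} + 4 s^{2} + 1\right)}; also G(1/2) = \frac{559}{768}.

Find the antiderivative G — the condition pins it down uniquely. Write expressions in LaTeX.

A candidate passes only if d/ds[G] lands on the given G'(s) exactly.
A general antiderivative is - 27 s^{8} + \frac{\frac{3 s}{2} - \frac{5}{2}}{2 s^{2} + 1} + C.
The condition gives C = \frac{559}{768} - (- \frac{977}{768}) = 2.
So G(s) = \frac{- 54 s^{8} \left(2 s^{2} + 1\right) + 8 s^{2} + 3 s - 1}{2 \left(2 s^{2} + 1\right)}.
Check: d/ds[\frac{- 54 s^{8} \left(2 s^{2} + 1\right) + 8 s^{2} + 3 s - 1}{2 \left(2 s^{2} + 1\right)}] = \frac{- 1728 s^{11} - 1728 s^{9} - 432 s^{7} - 6 s^{2} + 20 s + 3}{8 s^{4} + 8 s^{2} + 2}, which equals G'(s).

G(s) = \frac{- 54 s^{8} \left(2 s^{2} + 1\right) + 8 s^{2} + 3 s - 1}{2 \left(2 s^{2} + 1\right)}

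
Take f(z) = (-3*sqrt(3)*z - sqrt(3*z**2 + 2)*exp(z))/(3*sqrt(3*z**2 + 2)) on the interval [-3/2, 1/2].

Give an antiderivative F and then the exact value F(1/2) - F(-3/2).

Antiderivative: F(z) = sqrt(3)*(-3*sqrt(3*z**2 + 2) - sqrt(3)*exp(z))/9; value = -sqrt(33)/6 - exp(1/2)/3 + exp(-3/2)/3 + sqrt(105)/6

Whatever form F(z) takes, F'(z) = f(z) is non-negotiable.
F(z) = sqrt(3)*(-3*sqrt(3*z**2 + 2) - sqrt(3)*exp(z))/9 is an antiderivative of f.
Check: d/dz[sqrt(3)*(-3*sqrt(3*z**2 + 2) - sqrt(3)*exp(z))/9] = (-3*sqrt(3)*z - sqrt(3*z**2 + 2)*exp(z))/(3*sqrt(3*z**2 + 2)) = f(z).
F(1/2) = -sqrt(33)/6 - exp(1/2)/3; F(-3/2) = -sqrt(105)/6 - exp(-3/2)/3.
Integral = F(1/2) - F(-3/2) = -sqrt(33)/6 - exp(1/2)/3 + exp(-3/2)/3 + sqrt(105)/6.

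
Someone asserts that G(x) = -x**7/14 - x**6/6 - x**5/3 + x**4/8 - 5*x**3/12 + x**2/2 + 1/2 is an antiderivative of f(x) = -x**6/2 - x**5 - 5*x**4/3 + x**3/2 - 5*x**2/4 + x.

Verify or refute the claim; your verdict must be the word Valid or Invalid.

Valid - the claim checks out under differentiation.

d/dx[G] = -x**6/2 - x**5 - 5*x**4/3 + x**3/2 - 5*x**2/4 + x
This equals f(x) exactly, so the claim holds.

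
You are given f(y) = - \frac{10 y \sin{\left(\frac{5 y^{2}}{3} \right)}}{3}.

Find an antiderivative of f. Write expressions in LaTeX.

An antiderivative is F(y) = \cos{\left(\frac{5 y^{2}}{3} \right)}.

f matches the chain-rule pattern g'(h)*h' with inner function h(y) = \frac{5 y^{2}}{3}; substituting u = h(y) collapses the integral.
Check: d/dy[\cos{\left(\frac{5 y^{2}}{3} \right)}] = - \frac{10 y \sin{\left(\frac{5 y^{2}}{3} \right)}}{3} = f(y).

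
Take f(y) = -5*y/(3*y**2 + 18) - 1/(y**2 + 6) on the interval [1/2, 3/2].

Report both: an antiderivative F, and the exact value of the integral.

Antiderivative: F(y) = -5*log(y**2 + 6)/6 - sqrt(6)*atan(sqrt(6)*y/6)/6; value = -5*log(33/4)/6 - sqrt(6)*atan(sqrt(6)/4)/6 + sqrt(6)*atan(sqrt(6)/12)/6 + 5*log(25/4)/6

Integrate term by term and add the pieces.
F(y) = -5*log(y**2 + 6)/6 - sqrt(6)*atan(sqrt(6)*y/6)/6 is an antiderivative of f.
Check: d/dy[-5*log(y**2 + 6)/6 - sqrt(6)*atan(sqrt(6)*y/6)/6] = (-5*y - 3)/(3*y**2 + 18), which equals f(y).
F(3/2) = -5*log(33/4)/6 - sqrt(6)*atan(sqrt(6)/4)/6; F(1/2) = -5*log(25/4)/6 - sqrt(6)*atan(sqrt(6)/12)/6.
Integral = F(3/2) - F(1/2) = -5*log(33/4)/6 - sqrt(6)*atan(sqrt(6)/4)/6 + sqrt(6)*atan(sqrt(6)/12)/6 + 5*log(25/4)/6.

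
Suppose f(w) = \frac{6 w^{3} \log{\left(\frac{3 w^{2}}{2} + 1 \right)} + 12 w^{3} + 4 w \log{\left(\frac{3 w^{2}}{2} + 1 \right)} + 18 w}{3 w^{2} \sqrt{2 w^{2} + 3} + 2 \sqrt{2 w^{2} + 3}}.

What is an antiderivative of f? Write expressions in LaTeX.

An antiderivative is F(w) = \sqrt{2 w^{2} + 3} \log{\left(\frac{3 w^{2}}{2} + 1 \right)}.

f has the shape u'v + uv' for u = \sqrt{2 w^{2} + 3} and v = \log{\left(\frac{3 w^{2}}{2} + 1 \right)} — it is the derivative of the product u*v.
Check: d/dw[\sqrt{2 w^{2} + 3} \log{\left(\frac{3 w^{2}}{2} + 1 \right)}] = \frac{6 w^{3} \log{\left(\frac{3 w^{2}}{2} + 1 \right)} + 12 w^{3} + 4 w \log{\left(\frac{3 w^{2}}{2} + 1 \right)} + 18 w}{3 w^{2} \sqrt{2 w^{2} + 3} + 2 \sqrt{2 w^{2} + 3}} = f(w).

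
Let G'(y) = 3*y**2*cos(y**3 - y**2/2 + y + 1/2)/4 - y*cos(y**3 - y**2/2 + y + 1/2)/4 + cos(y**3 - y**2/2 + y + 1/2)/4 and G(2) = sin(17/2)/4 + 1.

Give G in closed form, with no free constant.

G'(y) matches the chain-rule pattern g'(h)*h' with inner function h(y) = y**3 - y**2/2 + y + 1/2; substituting u = h(y) collapses the integral.
A general antiderivative is sin(y**3 - y**2/2 + y + 1/2)/4 + C.
The condition gives C = sin(17/2)/4 + 1 - (sin(17/2)/4) = 1.
So G(y) = (sin(y**3 - y**2/2 + y + 1/2) + 4)/4.
Check: d/dy[(sin(y**3 - y**2/2 + y + 1/2) + 4)/4] = 3*y**2*cos(y**3 - y**2/2 + y + 1/2)/4 - y*cos(y**3 - y**2/2 + y + 1/2)/4 + cos(y**3 - y**2/2 + y + 1/2)/4 = G'(y).

G(y) = (sin(y**3 - y**2/2 + y + 1/2) + 4)/4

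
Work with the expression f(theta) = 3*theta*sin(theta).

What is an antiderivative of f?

An antiderivative is F(theta) = -3*theta*cos(theta) + 3*sin(theta).

A candidate is checked by its d/dtheta: the result must match f(theta).
Check: d/dtheta[-3*theta*cos(theta) + 3*sin(theta)] = 3*theta*sin(theta) = f(theta).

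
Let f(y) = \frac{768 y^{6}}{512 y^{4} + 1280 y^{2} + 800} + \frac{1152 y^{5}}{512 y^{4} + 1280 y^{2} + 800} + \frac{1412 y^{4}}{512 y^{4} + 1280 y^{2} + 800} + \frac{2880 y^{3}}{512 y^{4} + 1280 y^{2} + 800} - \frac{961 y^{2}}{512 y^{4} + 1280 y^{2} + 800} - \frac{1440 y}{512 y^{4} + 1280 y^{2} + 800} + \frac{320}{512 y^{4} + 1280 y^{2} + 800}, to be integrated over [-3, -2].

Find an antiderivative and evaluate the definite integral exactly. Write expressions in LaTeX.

Antiderivative: F(y) = \frac{64 y^{5} + 144 y^{4} - 47 y^{3} - 144 y^{2} + 64 y}{128 y^{2} + 160}; value = \frac{27765}{9184}

The integrand splits into summands that can be handled one at a time.
F(y) = \frac{64 y^{5} + 144 y^{4} - 47 y^{3} - 144 y^{2} + 64 y}{128 y^{2} + 160} is an antiderivative of f.
Check: d/dy[\frac{64 y^{5} + 144 y^{4} - 47 y^{3} - 144 y^{2} + 64 y}{128 y^{2} + 160}] = \frac{768 y^{6} + 1152 y^{5} + 1412 y^{4} + 2880 y^{3} - 961 y^{2} - 1440 y + 320}{512 y^{4} + 1280 y^{2} + 800}, which equals f(y).
F(-2) = - \frac{3}{28}; F(-3) = - \frac{4107}{1312}.
Integral = F(-2) - F(-3) = \frac{27765}{9184}.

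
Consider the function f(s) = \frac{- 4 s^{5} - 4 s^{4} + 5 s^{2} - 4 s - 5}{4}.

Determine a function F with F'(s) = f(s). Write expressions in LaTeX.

An antiderivative is F(s) = - \frac{s^{6}}{6} - \frac{s^{5}}{5} + \frac{5 s^{3}}{12} - \frac{s^{2}}{2} - \frac{5 s}{4}.

Whatever form F(s) takes, F'(s) = f(s) is non-negotiable.
Check: d/ds[- \frac{s^{6}}{6} - \frac{s^{5}}{5} + \frac{5 s^{3}}{12} - \frac{s^{2}}{2} - \frac{5 s}{4}] = - s^{5} - s^{4} + \frac{5 s^{2}}{4} - s - \frac{5}{4}, which equals f(s).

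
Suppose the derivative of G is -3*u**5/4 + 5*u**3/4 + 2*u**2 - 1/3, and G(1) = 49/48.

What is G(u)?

G(u) = -(6*u**6 - 15*u**4 - 32*u**3 + 16*u - 24)/48

Integrate term by term and add the pieces.
A general antiderivative is -u**6/8 + 5*u**4/16 + 2*u**3/3 - u/3 + C.
The condition gives C = 49/48 - (25/48) = 1/2.
So G(u) = -(6*u**6 - 15*u**4 - 32*u**3 + 16*u - 24)/48.
Check: d/du[-(6*u**6 - 15*u**4 - 32*u**3 + 16*u - 24)/48] = -3*u**5/4 + 5*u**3/4 + 2*u**2 - 1/3 = G'(u).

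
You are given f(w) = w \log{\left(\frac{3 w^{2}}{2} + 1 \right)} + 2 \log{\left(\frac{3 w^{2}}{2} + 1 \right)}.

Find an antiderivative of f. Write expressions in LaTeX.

An antiderivative is F(w) = \frac{w^{2} \log{\left(\frac{3 w^{2}}{2} + 1 \right)}}{2} - \frac{w^{2}}{2} + 2 w \log{\left(\frac{3 w^{2}}{2} + 1 \right)} - 4 w + \frac{\log{\left(w^{2} + \frac{2}{3} \right)}}{3} + \frac{4 \sqrt{6} \operatorname{atan}{\left(\frac{\sqrt{6} w}{2} \right)}}{3}.

Integrate term by term and add the pieces.
Check: d/dw[\frac{w^{2} \log{\left(\frac{3 w^{2}}{2} + 1 \right)}}{2} - \frac{w^{2}}{2} + 2 w \log{\left(\frac{3 w^{2}}{2} + 1 \right)} - 4 w + \frac{\log{\left(w^{2} + \frac{2}{3} \right)}}{3} + \frac{4 \sqrt{6} \operatorname{atan}{\left(\frac{\sqrt{6} w}{2} \right)}}{3}] = w \log{\left(\frac{3 w^{2}}{2} + 1 \right)} + 2 \log{\left(\frac{3 w^{2}}{2} + 1 \right)} = f(w).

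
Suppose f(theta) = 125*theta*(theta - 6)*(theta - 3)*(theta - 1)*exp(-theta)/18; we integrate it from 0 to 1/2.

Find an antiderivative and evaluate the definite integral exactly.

Antiderivative: F(theta) = (-125*theta**4 + 750*theta**3 - 1125*theta**2)*exp(-theta)/18; value = -3125*exp(-1/2)/288

Recognize the product-rule pattern: f = u'v + uv' with u = -5*(5*theta**2/3 - 5*theta)**2/2, v = exp(-theta), so integration by parts undoes it.
F(theta) = (-125*theta**4 + 750*theta**3 - 1125*theta**2)*exp(-theta)/18 is an antiderivative of f.
Check: d/dtheta[(-125*theta**4 + 750*theta**3 - 1125*theta**2)*exp(-theta)/18] = (125*theta**4 - 1250*theta**3 + 3375*theta**2 - 2250*theta)*exp(-theta)/18, which equals f(theta).
F(1/2) = -3125*exp(-1/2)/288; F(0) = 0.
Integral = F(1/2) - F(0) = -3125*exp(-1/2)/288.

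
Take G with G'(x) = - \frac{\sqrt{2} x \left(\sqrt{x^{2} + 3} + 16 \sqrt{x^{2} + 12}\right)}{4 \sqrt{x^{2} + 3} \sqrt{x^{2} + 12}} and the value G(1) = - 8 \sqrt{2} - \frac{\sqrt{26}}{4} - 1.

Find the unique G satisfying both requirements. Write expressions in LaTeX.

Differentiate the proposed G(x) back; it has to land on the given G'(x).
A general antiderivative is - \frac{\sqrt{\frac{x^{2}}{2} + 6}}{2} - 4 \sqrt{2 x^{2} + 6} + C.
The condition gives C = - 8 \sqrt{2} - \frac{\sqrt{26}}{4} - 1 - (- 8 \sqrt{2} - \frac{\sqrt{26}}{4}) = -1.
So G(x) = - \frac{\sqrt{\frac{x^{2}}{2} + 6}}{2} - 4 \sqrt{2 x^{2} + 6} - 1.
Check: d/dx[- \frac{\sqrt{\frac{x^{2}}{2} + 6}}{2} - 4 \sqrt{2 x^{2} + 6} - 1] = \frac{- \sqrt{2} x \sqrt{x^{2} + 3} - 16 \sqrt{2} x \sqrt{x^{2} + 12}}{4 \sqrt{x^{2} + 3} \sqrt{x^{2} + 12}}, which equals G'(x).

G(x) = - \frac{\sqrt{\frac{x^{2}}{2} + 6}}{2} - 4 \sqrt{2 x^{2} + 6} - 1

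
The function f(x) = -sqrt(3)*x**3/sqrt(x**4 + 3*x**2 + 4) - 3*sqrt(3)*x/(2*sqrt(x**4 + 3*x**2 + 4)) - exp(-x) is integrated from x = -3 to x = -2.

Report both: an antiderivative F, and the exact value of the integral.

The integrand splits into summands that can be handled one at a time.
F(x) = sqrt(3)*(-3*sqrt(x**4 + 3*x**2 + 4)*exp(x) + 2*sqrt(3))*exp(-x)/6 is an antiderivative of f.
Check: d/dx[sqrt(3)*(-3*sqrt(x**4 + 3*x**2 + 4)*exp(x) + 2*sqrt(3))*exp(-x)/6] = (-2*sqrt(3)*x**3*exp(x) - 3*sqrt(3)*x*exp(x) - 2*sqrt(x**4 + 3*x**2 + 4))*exp(-x)/(2*sqrt(x**4 + 3*x**2 + 4)), which equals f(x).
F(-2) = -2*sqrt(6) + exp(2); F(-3) = -2*sqrt(21) + exp(3).
Integral = F(-2) - F(-3) = -exp(3) - 2*sqrt(6) + exp(2) + 2*sqrt(21).

Antiderivative: F(x) = sqrt(3)*(-3*sqrt(x**4 + 3*x**2 + 4)*exp(x) + 2*sqrt(3))*exp(-x)/6; value = -exp(3) - 2*sqrt(6) + exp(2) + 2*sqrt(21)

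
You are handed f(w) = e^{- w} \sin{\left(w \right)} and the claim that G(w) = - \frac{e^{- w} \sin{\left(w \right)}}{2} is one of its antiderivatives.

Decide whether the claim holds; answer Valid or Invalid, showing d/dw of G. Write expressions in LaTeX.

d/dw[G] = \frac{\left(\sin{\left(w \right)} - \cos{\left(w \right)}\right) e^{- w}}{2}
d/dw[G] - f(w) = \frac{\left(- \sin{\left(w \right)} - \cos{\left(w \right)}\right) e^{- w}}{2} != 0.

Invalid: d/dw[G] - f = \frac{\left(- \sin{\left(w \right)} - \cos{\left(w \right)}\right) e^{- w}}{2}, which is not 0.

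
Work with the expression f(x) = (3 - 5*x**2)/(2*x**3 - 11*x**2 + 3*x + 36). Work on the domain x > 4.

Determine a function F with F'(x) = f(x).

An antiderivative is F(x) = -7*log(x - 4) + 14*log(x - 3)/3 - log(x + 3/2)/6.

Factor the denominator ((x - 4)*(x - 3)*(2*x + 3)) and decompose: f = -1/(3*(2*x + 3)) + 14/(3*(x - 3)) - 7/(x - 4); each piece integrates to a log, atan, or power term.
Check: d/dx[-7*log(x - 4) + 14*log(x - 3)/3 - log(x + 3/2)/6] = (3 - 5*x**2)/(2*x**3 - 11*x**2 + 3*x + 36) = f(x).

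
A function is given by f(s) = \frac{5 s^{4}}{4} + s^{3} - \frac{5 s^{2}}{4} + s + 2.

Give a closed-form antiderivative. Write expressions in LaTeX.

The integrand splits into summands that can be handled one at a time.
Check: d/ds[\frac{s \left(3 s^{4} + 3 s^{3} - 5 s^{2} + 6 s + 24\right)}{12}] = \frac{5 s^{4}}{4} + s^{3} - \frac{5 s^{2}}{4} + s + 2 = f(s).

An antiderivative is F(s) = \frac{s \left(3 s^{4} + 3 s^{3} - 5 s^{2} + 6 s + 24\right)}{12}.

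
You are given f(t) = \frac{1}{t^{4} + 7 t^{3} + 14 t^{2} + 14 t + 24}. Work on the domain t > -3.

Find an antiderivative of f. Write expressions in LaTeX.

Factor the denominator (\left(t + 3\right) \left(t + 4\right) \left(t^{2} + 2\right)) and decompose: f = - \frac{7 t - 10}{198 \left(t^{2} + 2\right)} - \frac{1}{18 \left(t + 4\right)} + \frac{1}{11 \left(t + 3\right)}; each piece integrates to a log, atan, or power term.
Check: d/dt[\frac{36 \log{\left(t + 3 \right)} - 22 \log{\left(t + 4 \right)} - 7 \log{\left(t^{2} + 2 \right)} + 10 \sqrt{2} \operatorname{atan}{\left(\frac{\sqrt{2} t}{2} \right)}}{396}] = \frac{1}{t^{4} + 7 t^{3} + 14 t^{2} + 14 t + 24} = f(t).

An antiderivative is F(t) = \frac{36 \log{\left(t + 3 \right)} - 22 \log{\left(t + 4 \right)} - 7 \log{\left(t^{2} + 2 \right)} + 10 \sqrt{2} \operatorname{atan}{\left(\frac{\sqrt{2} t}{2} \right)}}{396}.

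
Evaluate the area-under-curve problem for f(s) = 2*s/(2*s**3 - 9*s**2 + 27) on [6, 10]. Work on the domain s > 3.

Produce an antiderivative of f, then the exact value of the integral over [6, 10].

The denominator factors as (s - 3)**2*(2*s + 3); partial fractions split f into directly integrable pieces: -4/(27*(2*s + 3)) + 2/(27*(s - 3)) + 2/(3*(s - 3)**2).
F(s) = 2*log(s - 3)/27 - 2*log(s + 3/2)/27 - 2/(3*s - 9) is an antiderivative of f.
Check: d/ds[2*log(s - 3)/27 - 2*log(s + 3/2)/27 - 2/(3*s - 9)] = 2*s/(2*s**3 - 9*s**2 + 27) = f(s).
F(10) = -2*log(23/2)/27 - 2/21 + 2*log(7)/27; F(6) = -2/9 - 2*log(15/2)/27 + 2*log(3)/27.
Integral = F(10) - F(6) = -2*log(23/2)/27 - 2*log(3)/27 + 8/63 + 2*log(7)/27 + 2*log(15/2)/27.

Antiderivative: F(s) = 2*log(s - 3)/27 - 2*log(s + 3/2)/27 - 2/(3*s - 9); value = -2*log(23/2)/27 - 2*log(3)/27 + 8/63 + 2*log(7)/27 + 2*log(15/2)/27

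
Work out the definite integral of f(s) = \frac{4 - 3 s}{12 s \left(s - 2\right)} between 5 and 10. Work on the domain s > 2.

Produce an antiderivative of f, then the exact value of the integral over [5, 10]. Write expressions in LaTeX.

The denominator factors as 12 s \left(s - 2\right); partial fractions split f into directly integrable pieces: - \frac{1}{12 \left(s - 2\right)} - \frac{1}{6 s}.
F(s) = \frac{- 2 \log{\left(s \right)} - \log{\left(s - 2 \right)}}{12} is an antiderivative of f.
Check: d/ds[\frac{- 2 \log{\left(s \right)} - \log{\left(s - 2 \right)}}{12}] = \frac{4 - 3 s}{12 s^{2} - 24 s}, which equals f(s).
F(10) = - \frac{\log{\left(10 \right)}}{6} - \frac{\log{\left(8 \right)}}{12}; F(5) = - \frac{\log{\left(5 \right)}}{6} - \frac{\log{\left(3 \right)}}{12}.
Integral = F(10) - F(5) = - \frac{\log{\left(10 \right)}}{6} - \frac{\log{\left(8 \right)}}{12} + \frac{\log{\left(3 \right)}}{12} + \frac{\log{\left(5 \right)}}{6}.

Antiderivative: F(s) = \frac{- 2 \log{\left(s \right)} - \log{\left(s - 2 \right)}}{12}; value = - \frac{\log{\left(10 \right)}}{6} - \frac{\log{\left(8 \right)}}{12} + \frac{\log{\left(3 \right)}}{12} + \frac{\log{\left(5 \right)}}{6}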